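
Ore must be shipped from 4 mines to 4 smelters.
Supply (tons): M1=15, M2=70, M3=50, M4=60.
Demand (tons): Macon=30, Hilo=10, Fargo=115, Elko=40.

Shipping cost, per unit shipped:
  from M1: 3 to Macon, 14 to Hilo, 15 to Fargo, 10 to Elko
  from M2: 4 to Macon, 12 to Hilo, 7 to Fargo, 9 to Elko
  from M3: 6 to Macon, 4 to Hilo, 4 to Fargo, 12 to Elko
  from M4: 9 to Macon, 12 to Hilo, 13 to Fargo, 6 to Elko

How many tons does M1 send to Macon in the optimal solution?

The minimum-cost plan:
  M1 to Macon: 15 × 3 = 45
  M2 to Macon: 5 × 4 = 20
  M2 to Fargo: 65 × 7 = 455
  M3 to Fargo: 50 × 4 = 200
  M4 to Macon: 10 × 9 = 90
  M4 to Hilo: 10 × 12 = 120
  M4 to Elko: 40 × 6 = 240
Total cost = 1170.
So M1→Macon carries 15 tons.

15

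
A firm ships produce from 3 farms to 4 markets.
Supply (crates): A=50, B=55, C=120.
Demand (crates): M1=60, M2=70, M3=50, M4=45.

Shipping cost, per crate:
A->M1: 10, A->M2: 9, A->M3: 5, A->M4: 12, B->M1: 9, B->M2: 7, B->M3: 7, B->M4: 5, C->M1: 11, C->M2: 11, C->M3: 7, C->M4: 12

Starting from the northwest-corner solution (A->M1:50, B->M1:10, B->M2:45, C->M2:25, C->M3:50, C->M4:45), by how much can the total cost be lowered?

Current plan cost = 50·10 + 10·9 + 45·7 + 25·11 + 50·7 + 45·12 = 2070.
Optimal plan:
  A→M2: 50 crates
  B→M2: 10 crates
  B→M4: 45 crates
  C→M1: 60 crates
  C→M2: 10 crates
  C→M3: 50 crates
Optimal cost = 1865.
Saving = 2070 − 1865 = 205.

205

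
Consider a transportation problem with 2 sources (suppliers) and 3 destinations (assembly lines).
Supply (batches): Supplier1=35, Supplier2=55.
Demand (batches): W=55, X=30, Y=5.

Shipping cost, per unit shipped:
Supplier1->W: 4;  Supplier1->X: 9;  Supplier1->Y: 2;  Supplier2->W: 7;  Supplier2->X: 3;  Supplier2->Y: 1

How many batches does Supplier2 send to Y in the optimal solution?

Solving gives:
  Supplier1→W: 35 batches
  Supplier2→W: 20 batches
  Supplier2→X: 30 batches
  Supplier2→Y: 5 batches
Total cost = 375.
So Supplier2→Y carries 5 batches.

5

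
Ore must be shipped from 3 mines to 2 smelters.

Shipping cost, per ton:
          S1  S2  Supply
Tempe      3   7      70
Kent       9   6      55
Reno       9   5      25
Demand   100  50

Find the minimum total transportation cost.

A cheapest plan:
  Tempe–S1: 70 × 3 = 210
  Kent–S1: 30 × 9 = 270
  Kent–S2: 25 × 6 = 150
  Reno–S2: 25 × 5 = 125
Total = 210 + 270 + 150 + 125 = 755.

755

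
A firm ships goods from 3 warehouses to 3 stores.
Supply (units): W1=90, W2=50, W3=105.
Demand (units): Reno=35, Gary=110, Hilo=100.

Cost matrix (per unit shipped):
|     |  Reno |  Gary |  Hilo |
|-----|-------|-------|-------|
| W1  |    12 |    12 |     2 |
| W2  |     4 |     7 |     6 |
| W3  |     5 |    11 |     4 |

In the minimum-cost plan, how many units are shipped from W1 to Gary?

Optimal shipments:
  W1 to Hilo: 90 × 2 = 180
  W2 to Gary: 50 × 7 = 350
  W3 to Reno: 35 × 5 = 175
  W3 to Gary: 60 × 11 = 660
  W3 to Hilo: 10 × 4 = 40
Total cost = 1405.
The route W1→Gary is not used.

0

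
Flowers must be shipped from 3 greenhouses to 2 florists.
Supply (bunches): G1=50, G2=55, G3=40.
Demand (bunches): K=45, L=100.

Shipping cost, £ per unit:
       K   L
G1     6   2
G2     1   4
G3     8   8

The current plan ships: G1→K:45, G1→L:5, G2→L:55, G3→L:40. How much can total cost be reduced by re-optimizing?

315

Current plan cost = 45·6 + 5·2 + 55·4 + 40·8 = £820.
Optimal plan:
  G1->L: 50 × £2 = £100
  G2->K: 45 × £1 = £45
  G2->L: 10 × £4 = £40
  G3->L: 40 × £8 = £320
Optimal cost = £505.
Saving = 820 − 505 = £315.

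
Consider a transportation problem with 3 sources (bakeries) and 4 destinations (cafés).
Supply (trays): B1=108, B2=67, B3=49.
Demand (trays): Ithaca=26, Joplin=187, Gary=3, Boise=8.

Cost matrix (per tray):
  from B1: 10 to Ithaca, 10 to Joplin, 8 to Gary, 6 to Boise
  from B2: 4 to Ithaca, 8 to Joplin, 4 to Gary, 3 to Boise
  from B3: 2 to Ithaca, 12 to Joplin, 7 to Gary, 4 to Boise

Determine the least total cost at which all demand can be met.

1865

An optimal shipping plan:
  B1→Joplin: 108 × 10 = 1080
  B2→Joplin: 67 × 8 = 536
  B3→Ithaca: 26 × 2 = 52
  B3→Joplin: 12 × 12 = 144
  B3→Gary: 3 × 7 = 21
  B3→Boise: 8 × 4 = 32
Total = 1080 + 536 + 52 + 144 + 21 + 32 = 1865.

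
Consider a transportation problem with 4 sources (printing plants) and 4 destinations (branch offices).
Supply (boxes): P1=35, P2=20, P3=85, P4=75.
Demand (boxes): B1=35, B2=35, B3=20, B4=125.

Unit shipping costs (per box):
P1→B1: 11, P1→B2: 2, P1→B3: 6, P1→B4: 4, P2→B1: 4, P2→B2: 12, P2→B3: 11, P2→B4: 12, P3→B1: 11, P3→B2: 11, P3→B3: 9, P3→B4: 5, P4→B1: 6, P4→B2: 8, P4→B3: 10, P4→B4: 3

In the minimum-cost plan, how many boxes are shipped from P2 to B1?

20

The minimum-cost plan:
  P1–B2: 35 × 2 = 70
  P2–B1: 20 × 4 = 80
  P3–B3: 20 × 9 = 180
  P3–B4: 65 × 5 = 325
  P4–B1: 15 × 6 = 90
  P4–B4: 60 × 3 = 180
Total cost = 925.
So P2→B1 carries 20 boxes.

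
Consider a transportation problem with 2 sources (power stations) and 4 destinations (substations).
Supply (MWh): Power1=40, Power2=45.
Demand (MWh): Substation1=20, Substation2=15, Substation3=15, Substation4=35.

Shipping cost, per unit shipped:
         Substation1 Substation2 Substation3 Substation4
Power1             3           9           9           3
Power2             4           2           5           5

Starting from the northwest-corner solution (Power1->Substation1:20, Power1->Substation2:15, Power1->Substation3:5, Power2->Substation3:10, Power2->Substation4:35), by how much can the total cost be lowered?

180

Current plan cost = 20·3 + 15·9 + 5·9 + 10·5 + 35·5 = 465.
Optimal plan:
  Power1 to Substation1: 5 MWh
  Power1 to Substation4: 35 MWh
  Power2 to Substation1: 15 MWh
  Power2 to Substation2: 15 MWh
  Power2 to Substation3: 15 MWh
Optimal cost = 285.
Saving = 465 − 285 = 180.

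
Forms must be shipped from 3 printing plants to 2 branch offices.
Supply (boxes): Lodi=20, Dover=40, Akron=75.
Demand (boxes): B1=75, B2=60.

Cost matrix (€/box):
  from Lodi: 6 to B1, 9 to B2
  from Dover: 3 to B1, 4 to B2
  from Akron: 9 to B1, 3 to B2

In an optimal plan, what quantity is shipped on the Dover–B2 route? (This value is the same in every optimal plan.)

0

Solving gives:
  Lodi to B1: 20 boxes
  Dover to B1: 40 boxes
  Akron to B1: 15 boxes
  Akron to B2: 60 boxes
Total cost = €555.
The route Dover→B2 is not used.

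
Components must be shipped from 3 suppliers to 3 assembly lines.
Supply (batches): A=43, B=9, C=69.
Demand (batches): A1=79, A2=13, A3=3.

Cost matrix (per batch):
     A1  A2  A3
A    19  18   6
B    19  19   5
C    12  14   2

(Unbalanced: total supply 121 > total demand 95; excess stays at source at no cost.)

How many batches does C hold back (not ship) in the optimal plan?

0

Minimum-cost shipments:
  A to A1: 4 × 19 = 76
  A to A2: 13 × 18 = 234
  B to A1: 6 × 19 = 114
  B to A3: 3 × 5 = 15
  C to A1: 69 × 12 = 828
Total cost = 1267.
C ships 69 of its 69, leaving 0.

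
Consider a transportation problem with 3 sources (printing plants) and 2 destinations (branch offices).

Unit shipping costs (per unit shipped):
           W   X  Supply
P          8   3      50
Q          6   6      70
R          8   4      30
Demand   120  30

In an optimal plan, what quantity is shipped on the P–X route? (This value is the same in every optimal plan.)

The minimum-cost plan:
  P–W: 20 × 8 = 160
  P–X: 30 × 3 = 90
  Q–W: 70 × 6 = 420
  R–W: 30 × 8 = 240
Total cost = 910.
So P→X carries 30 boxes.

30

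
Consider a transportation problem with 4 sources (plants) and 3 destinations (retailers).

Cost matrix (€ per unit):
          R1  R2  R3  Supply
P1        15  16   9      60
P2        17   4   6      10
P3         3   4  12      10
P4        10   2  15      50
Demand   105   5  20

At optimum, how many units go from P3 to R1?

The minimum-cost plan:
  P1 to R1: 45 units
  P1 to R3: 15 units
  P2 to R2: 5 units
  P2 to R3: 5 units
  P3 to R1: 10 units
  P4 to R1: 50 units
Total cost = €1390.
So P3→R1 carries 10 units.

10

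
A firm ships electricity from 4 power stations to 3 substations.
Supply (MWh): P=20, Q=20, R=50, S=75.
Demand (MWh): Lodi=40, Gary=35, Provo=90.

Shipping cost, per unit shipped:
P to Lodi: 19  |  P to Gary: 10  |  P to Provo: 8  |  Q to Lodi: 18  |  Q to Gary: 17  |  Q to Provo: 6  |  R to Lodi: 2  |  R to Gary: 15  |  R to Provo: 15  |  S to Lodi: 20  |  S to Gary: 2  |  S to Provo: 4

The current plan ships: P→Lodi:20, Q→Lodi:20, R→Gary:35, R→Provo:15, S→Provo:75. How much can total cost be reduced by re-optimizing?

1050

Current plan cost = 20·19 + 20·18 + 35·15 + 15·15 + 75·4 = 1790.
Optimal plan:
  P→Provo: 20 × 8 = 160
  Q→Provo: 20 × 6 = 120
  R→Lodi: 40 × 2 = 80
  R→Provo: 10 × 15 = 150
  S→Gary: 35 × 2 = 70
  S→Provo: 40 × 4 = 160
Optimal cost = 740.
Saving = 1790 − 740 = 1050.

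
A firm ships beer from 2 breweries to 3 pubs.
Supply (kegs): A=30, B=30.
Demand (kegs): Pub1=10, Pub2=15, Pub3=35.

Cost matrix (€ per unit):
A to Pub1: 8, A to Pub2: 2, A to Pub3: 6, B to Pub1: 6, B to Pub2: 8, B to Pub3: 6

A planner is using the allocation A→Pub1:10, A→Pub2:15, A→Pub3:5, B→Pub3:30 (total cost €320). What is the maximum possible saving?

Current plan cost = 10·8 + 15·2 + 5·6 + 30·6 = €320.
Optimal plan:
  A→Pub2: 15 kegs
  A→Pub3: 15 kegs
  B→Pub1: 10 kegs
  B→Pub3: 20 kegs
Optimal cost = €300.
Saving = 320 − 300 = €20.

20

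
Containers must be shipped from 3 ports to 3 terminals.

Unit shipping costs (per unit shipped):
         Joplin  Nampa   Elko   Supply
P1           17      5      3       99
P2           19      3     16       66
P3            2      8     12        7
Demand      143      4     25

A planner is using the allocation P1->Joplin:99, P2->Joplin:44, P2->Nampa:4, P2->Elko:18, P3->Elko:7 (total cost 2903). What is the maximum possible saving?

366

Current plan cost = 99·17 + 44·19 + 4·3 + 18·16 + 7·12 = 2903.
Optimal plan:
  P1 to Joplin: 74 × 17 = 1258
  P1 to Elko: 25 × 3 = 75
  P2 to Joplin: 62 × 19 = 1178
  P2 to Nampa: 4 × 3 = 12
  P3 to Joplin: 7 × 2 = 14
Optimal cost = 2537.
Saving = 2903 − 2537 = 366.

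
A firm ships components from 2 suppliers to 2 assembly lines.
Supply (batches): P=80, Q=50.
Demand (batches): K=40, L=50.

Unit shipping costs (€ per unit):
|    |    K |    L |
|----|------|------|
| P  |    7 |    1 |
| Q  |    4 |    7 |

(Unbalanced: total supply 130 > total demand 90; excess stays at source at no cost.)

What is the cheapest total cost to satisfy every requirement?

210

One minimum-cost allocation:
  P to L: 50 × €1 = €50
  Q to K: 40 × €4 = €160
Total = 50 + 160 = €210.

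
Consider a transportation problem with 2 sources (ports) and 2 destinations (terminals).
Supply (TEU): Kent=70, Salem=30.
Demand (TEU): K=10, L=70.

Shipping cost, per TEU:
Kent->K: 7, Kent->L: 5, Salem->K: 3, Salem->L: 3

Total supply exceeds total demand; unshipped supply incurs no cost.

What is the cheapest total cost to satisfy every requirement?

One minimum-cost allocation:
  Kent->L: 50 × 5 = 250
  Salem->K: 10 × 3 = 30
  Salem->L: 20 × 3 = 60
Total = 250 + 30 + 60 = 340.

340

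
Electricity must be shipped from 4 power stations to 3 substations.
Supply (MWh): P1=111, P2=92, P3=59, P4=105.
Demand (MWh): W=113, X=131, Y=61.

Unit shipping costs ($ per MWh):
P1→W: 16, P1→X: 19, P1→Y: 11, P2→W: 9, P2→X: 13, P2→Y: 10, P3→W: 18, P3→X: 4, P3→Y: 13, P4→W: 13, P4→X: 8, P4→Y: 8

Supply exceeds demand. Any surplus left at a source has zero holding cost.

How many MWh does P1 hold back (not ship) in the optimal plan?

An optimal plan:
  P1 to W: 21 MWh
  P1 to Y: 28 MWh
  P2 to W: 92 MWh
  P3 to X: 59 MWh
  P4 to X: 72 MWh
  P4 to Y: 33 MWh
Total cost = $2548.
P1 ships 49 of its 111, leaving 62.

62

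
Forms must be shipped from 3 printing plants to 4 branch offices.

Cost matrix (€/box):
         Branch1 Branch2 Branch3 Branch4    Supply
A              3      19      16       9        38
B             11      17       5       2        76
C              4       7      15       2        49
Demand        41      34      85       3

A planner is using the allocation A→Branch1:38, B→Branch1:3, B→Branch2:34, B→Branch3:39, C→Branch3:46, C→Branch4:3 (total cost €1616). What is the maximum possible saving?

731

Current plan cost = 38·3 + 3·11 + 34·17 + 39·5 + 46·15 + 3·2 = €1616.
Optimal plan:
  A to Branch1: 38 × €3 = €114
  B to Branch3: 76 × €5 = €380
  C to Branch1: 3 × €4 = €12
  C to Branch2: 34 × €7 = €238
  C to Branch3: 9 × €15 = €135
  C to Branch4: 3 × €2 = €6
Optimal cost = €885.
Saving = 1616 − 885 = €731.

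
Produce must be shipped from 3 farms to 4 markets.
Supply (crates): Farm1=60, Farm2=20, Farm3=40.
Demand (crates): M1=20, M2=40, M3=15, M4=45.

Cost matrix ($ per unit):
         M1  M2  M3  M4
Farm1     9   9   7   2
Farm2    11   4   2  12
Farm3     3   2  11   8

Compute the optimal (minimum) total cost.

360

A cheapest plan:
  Farm1→M1: 15 × $9 = $135
  Farm1→M4: 45 × $2 = $90
  Farm2→M2: 5 × $4 = $20
  Farm2→M3: 15 × $2 = $30
  Farm3→M1: 5 × $3 = $15
  Farm3→M2: 35 × $2 = $70
Total = 135 + 90 + 20 + 30 + 15 + 70 = $360.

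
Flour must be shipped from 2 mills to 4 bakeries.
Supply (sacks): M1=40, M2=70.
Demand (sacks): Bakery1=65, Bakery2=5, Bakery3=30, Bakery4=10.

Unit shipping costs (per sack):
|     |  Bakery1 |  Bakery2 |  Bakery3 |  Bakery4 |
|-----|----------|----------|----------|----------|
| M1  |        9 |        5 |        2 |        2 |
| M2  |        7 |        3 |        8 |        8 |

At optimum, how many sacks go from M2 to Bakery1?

Solving gives:
  M1→Bakery3: 30 × 2 = 60
  M1→Bakery4: 10 × 2 = 20
  M2→Bakery1: 65 × 7 = 455
  M2→Bakery2: 5 × 3 = 15
Total cost = 550.
So M2→Bakery1 carries 65 sacks.

65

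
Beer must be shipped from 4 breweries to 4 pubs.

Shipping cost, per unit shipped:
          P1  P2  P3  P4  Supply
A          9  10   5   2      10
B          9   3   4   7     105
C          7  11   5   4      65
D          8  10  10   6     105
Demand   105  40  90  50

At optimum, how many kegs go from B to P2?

Solving gives:
  A→P4: 10 × 2 = 20
  B→P2: 40 × 3 = 120
  B→P3: 65 × 4 = 260
  C→P3: 25 × 5 = 125
  C→P4: 40 × 4 = 160
  D→P1: 105 × 8 = 840
Total cost = 1525.
So B→P2 carries 40 kegs.

40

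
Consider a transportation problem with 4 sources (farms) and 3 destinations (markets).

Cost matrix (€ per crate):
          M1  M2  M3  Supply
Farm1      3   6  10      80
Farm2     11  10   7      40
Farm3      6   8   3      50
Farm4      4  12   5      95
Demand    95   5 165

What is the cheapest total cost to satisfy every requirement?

A cheapest plan:
  Farm1->M1: 75 crates
  Farm1->M2: 5 crates
  Farm2->M3: 40 crates
  Farm3->M3: 50 crates
  Farm4->M1: 20 crates
  Farm4->M3: 75 crates
Total cost = €1140.

1140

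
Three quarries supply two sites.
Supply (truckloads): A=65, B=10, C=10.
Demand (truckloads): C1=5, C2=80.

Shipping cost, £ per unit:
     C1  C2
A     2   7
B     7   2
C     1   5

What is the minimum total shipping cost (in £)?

500

An optimal shipping plan:
  A–C1: 5 truckloads
  A–C2: 60 truckloads
  B–C2: 10 truckloads
  C–C2: 10 truckloads
Total cost = £500.
(Supply check: A ships 65; B ships 10; C ships 10.)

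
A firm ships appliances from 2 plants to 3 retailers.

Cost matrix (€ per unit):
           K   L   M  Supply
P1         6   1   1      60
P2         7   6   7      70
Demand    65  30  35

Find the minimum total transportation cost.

545

A cheapest plan:
  P1–L: 25 × €1 = €25
  P1–M: 35 × €1 = €35
  P2–K: 65 × €7 = €455
  P2–L: 5 × €6 = €30
Total = 25 + 35 + 455 + 30 = €545.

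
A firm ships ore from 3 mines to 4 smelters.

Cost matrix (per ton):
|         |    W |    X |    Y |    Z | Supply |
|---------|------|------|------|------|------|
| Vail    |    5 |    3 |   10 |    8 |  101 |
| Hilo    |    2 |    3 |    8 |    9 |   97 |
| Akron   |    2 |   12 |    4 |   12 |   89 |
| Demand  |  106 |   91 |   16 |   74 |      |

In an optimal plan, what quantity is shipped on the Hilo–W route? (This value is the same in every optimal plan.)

33

Optimal shipments:
  Vail->X: 27 tons
  Vail->Z: 74 tons
  Hilo->W: 33 tons
  Hilo->X: 64 tons
  Akron->W: 73 tons
  Akron->Y: 16 tons
Total cost = 1141.
So Hilo→W carries 33 tons.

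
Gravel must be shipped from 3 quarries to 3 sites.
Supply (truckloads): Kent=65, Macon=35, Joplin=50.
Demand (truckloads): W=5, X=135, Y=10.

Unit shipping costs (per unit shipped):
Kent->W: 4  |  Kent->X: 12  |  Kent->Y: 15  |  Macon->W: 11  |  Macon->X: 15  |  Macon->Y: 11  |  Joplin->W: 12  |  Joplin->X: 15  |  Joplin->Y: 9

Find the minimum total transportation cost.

1955

An optimal shipping plan:
  Kent–W: 5 truckloads
  Kent–X: 60 truckloads
  Macon–X: 35 truckloads
  Joplin–X: 40 truckloads
  Joplin–Y: 10 truckloads
Total cost = 1955.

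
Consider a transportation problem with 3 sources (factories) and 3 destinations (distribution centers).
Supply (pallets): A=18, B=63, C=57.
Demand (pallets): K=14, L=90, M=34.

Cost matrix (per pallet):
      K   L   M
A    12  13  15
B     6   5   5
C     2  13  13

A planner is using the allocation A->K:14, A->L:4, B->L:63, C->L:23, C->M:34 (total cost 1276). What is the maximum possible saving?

140

Current plan cost = 14·12 + 4·13 + 63·5 + 23·13 + 34·13 = 1276.
Optimal plan:
  A to L: 18 × 13 = 234
  B to L: 29 × 5 = 145
  B to M: 34 × 5 = 170
  C to K: 14 × 2 = 28
  C to L: 43 × 13 = 559
Optimal cost = 1136.
Saving = 1276 − 1136 = 140.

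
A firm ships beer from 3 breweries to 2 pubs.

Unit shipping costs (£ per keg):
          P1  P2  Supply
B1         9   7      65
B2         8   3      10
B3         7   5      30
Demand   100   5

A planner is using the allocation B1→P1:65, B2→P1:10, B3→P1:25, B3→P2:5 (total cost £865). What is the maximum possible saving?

15

Current plan cost = 65·9 + 10·8 + 25·7 + 5·5 = £865.
Optimal plan:
  B1 to P1: 65 kegs
  B2 to P1: 5 kegs
  B2 to P2: 5 kegs
  B3 to P1: 30 kegs
Optimal cost = £850.
Saving = 865 − 850 = £15.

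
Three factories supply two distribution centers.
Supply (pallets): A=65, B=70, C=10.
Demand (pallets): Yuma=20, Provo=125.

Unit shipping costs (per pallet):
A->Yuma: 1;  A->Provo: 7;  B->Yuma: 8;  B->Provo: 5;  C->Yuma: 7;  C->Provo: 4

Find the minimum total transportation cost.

725

Optimal allocation:
  A->Yuma: 20 × 1 = 20
  A->Provo: 45 × 7 = 315
  B->Provo: 70 × 5 = 350
  C->Provo: 10 × 4 = 40
Total = 20 + 315 + 350 + 40 = 725.
(Supply check: A ships 65; B ships 70; C ships 10.)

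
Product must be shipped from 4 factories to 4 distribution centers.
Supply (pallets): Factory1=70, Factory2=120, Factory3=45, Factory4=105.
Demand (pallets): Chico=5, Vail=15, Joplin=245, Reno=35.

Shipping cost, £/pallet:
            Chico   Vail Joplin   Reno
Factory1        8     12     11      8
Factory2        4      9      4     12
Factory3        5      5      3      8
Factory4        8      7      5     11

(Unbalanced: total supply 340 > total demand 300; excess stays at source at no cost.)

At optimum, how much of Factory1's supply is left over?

35

An optimal plan:
  Factory1→Reno: 35 × £8 = £280
  Factory2→Chico: 5 × £4 = £20
  Factory2→Joplin: 115 × £4 = £460
  Factory3→Joplin: 45 × £3 = £135
  Factory4→Vail: 15 × £7 = £105
  Factory4→Joplin: 85 × £5 = £425
Total cost = £1425.
Factory1 ships 35 of its 70, leaving 35.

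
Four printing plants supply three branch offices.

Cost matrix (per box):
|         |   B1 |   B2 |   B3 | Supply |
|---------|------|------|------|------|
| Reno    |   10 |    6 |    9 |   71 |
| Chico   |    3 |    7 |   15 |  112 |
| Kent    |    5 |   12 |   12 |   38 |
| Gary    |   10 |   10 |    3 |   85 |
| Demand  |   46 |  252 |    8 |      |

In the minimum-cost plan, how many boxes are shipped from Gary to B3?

The minimum-cost plan:
  Reno to B2: 71 × 6 = 426
  Chico to B1: 8 × 3 = 24
  Chico to B2: 104 × 7 = 728
  Kent to B1: 38 × 5 = 190
  Gary to B2: 77 × 10 = 770
  Gary to B3: 8 × 3 = 24
Total cost = 2162.
So Gary→B3 carries 8 boxes.

8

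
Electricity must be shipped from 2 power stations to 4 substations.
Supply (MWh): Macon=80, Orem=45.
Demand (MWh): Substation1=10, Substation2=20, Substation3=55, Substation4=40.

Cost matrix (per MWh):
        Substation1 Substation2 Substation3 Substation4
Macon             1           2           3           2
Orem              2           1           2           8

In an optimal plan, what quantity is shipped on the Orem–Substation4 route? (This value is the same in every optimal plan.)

0

Solving gives:
  Macon→Substation1: 10 × 1 = 10
  Macon→Substation2: 20 × 2 = 40
  Macon→Substation3: 10 × 3 = 30
  Macon→Substation4: 40 × 2 = 80
  Orem→Substation3: 45 × 2 = 90
Total cost = 250.
The route Orem→Substation4 is not used.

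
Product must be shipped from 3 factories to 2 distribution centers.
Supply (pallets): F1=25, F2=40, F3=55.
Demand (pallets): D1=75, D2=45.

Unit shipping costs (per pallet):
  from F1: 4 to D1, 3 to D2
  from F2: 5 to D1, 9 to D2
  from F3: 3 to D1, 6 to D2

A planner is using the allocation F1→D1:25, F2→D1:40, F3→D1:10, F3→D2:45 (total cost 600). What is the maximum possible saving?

Current plan cost = 25·4 + 40·5 + 10·3 + 45·6 = 600.
Optimal plan:
  F1–D2: 25 × 3 = 75
  F2–D1: 40 × 5 = 200
  F3–D1: 35 × 3 = 105
  F3–D2: 20 × 6 = 120
Optimal cost = 500.
Saving = 600 − 500 = 100.

100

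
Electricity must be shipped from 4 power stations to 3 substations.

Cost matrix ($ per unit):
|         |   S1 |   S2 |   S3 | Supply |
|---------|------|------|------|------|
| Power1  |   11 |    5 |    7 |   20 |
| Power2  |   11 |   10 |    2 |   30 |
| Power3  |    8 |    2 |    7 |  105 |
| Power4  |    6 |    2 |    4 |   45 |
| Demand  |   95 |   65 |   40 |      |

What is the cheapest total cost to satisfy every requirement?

An optimal shipping plan:
  Power1–S2: 10 × $5 = $50
  Power1–S3: 10 × $7 = $70
  Power2–S3: 30 × $2 = $60
  Power3–S1: 50 × $8 = $400
  Power3–S2: 55 × $2 = $110
  Power4–S1: 45 × $6 = $270
Total = 50 + 70 + 60 + 400 + 110 + 270 = $960.

960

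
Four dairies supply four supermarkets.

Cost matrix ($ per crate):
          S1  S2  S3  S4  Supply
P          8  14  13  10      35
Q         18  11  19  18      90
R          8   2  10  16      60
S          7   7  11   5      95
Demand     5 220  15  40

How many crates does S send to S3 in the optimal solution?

0

The minimum-cost plan:
  P to S1: 5 × $8 = $40
  P to S3: 15 × $13 = $195
  P to S4: 15 × $10 = $150
  Q to S2: 90 × $11 = $990
  R to S2: 60 × $2 = $120
  S to S2: 70 × $7 = $490
  S to S4: 25 × $5 = $125
Total cost = $2110.
The route S→S3 is not used.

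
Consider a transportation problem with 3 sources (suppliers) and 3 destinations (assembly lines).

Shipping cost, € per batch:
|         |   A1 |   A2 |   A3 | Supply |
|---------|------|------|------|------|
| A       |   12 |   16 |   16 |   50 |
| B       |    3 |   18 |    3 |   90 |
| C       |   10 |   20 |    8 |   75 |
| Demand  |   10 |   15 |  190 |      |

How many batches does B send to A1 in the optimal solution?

0

The minimum-cost plan:
  A->A1: 10 × €12 = €120
  A->A2: 15 × €16 = €240
  A->A3: 25 × €16 = €400
  B->A3: 90 × €3 = €270
  C->A3: 75 × €8 = €600
Total cost = €1630.
The route B→A1 is not used.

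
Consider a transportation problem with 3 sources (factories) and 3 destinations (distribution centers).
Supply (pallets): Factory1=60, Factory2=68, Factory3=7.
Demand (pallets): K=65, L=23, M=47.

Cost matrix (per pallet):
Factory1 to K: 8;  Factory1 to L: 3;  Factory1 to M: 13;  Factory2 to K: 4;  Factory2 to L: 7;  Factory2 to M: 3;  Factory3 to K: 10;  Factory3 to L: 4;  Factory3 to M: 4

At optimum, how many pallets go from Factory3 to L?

0

Solving gives:
  Factory1–K: 37 pallets
  Factory1–L: 23 pallets
  Factory2–K: 28 pallets
  Factory2–M: 40 pallets
  Factory3–M: 7 pallets
Total cost = 625.
The route Factory3→L is not used.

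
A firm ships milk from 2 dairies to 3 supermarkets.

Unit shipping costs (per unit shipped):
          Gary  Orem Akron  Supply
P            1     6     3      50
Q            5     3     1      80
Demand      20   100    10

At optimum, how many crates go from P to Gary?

20

Solving gives:
  P→Gary: 20 × 1 = 20
  P→Orem: 20 × 6 = 120
  P→Akron: 10 × 3 = 30
  Q→Orem: 80 × 3 = 240
Total cost = 410.
So P→Gary carries 20 crates.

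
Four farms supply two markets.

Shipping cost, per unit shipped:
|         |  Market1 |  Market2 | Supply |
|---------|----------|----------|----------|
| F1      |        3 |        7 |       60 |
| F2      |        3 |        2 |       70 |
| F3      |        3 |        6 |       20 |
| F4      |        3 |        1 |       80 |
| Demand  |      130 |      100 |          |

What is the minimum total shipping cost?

An optimal shipping plan:
  F1→Market1: 60 × 3 = 180
  F2→Market1: 50 × 3 = 150
  F2→Market2: 20 × 2 = 40
  F3→Market1: 20 × 3 = 60
  F4→Market2: 80 × 1 = 80
Total = 180 + 150 + 40 + 60 + 80 = 510.

510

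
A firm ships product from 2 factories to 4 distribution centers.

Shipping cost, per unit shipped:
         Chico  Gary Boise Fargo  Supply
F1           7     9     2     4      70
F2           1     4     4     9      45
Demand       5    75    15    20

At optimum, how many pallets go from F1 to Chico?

0

The minimum-cost plan:
  F1→Gary: 35 × 9 = 315
  F1→Boise: 15 × 2 = 30
  F1→Fargo: 20 × 4 = 80
  F2→Chico: 5 × 1 = 5
  F2→Gary: 40 × 4 = 160
Total cost = 590.
The route F1→Chico is not used.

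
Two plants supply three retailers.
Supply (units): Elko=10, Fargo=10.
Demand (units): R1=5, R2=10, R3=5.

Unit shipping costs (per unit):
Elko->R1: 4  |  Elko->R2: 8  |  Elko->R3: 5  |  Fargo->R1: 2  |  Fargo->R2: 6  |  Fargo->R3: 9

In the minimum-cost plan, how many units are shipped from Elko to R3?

5

The minimum-cost plan:
  Elko–R1: 5 × 4 = 20
  Elko–R3: 5 × 5 = 25
  Fargo–R2: 10 × 6 = 60
Total cost = 105.
So Elko→R3 carries 5 units.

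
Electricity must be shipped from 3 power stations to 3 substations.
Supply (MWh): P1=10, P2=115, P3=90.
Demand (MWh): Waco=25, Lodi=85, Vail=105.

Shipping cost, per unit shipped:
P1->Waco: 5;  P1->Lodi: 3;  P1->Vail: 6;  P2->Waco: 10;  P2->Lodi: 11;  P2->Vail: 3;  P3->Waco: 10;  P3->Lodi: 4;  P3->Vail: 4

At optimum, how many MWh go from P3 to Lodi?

The minimum-cost plan:
  P1 to Waco: 10 MWh
  P2 to Waco: 10 MWh
  P2 to Vail: 105 MWh
  P3 to Waco: 5 MWh
  P3 to Lodi: 85 MWh
Total cost = 855.
So P3→Lodi carries 85 MWh.

85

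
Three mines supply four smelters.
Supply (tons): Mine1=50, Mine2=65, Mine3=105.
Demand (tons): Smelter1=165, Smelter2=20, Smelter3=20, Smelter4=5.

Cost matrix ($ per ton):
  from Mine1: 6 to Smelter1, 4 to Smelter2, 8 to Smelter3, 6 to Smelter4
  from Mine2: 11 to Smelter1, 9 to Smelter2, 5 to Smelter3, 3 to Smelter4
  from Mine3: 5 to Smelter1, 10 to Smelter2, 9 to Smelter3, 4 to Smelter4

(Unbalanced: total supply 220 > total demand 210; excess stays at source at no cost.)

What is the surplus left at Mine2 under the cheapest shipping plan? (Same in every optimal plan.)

10

An optimal plan:
  Mine1→Smelter1: 30 × $6 = $180
  Mine1→Smelter2: 20 × $4 = $80
  Mine2→Smelter1: 30 × $11 = $330
  Mine2→Smelter3: 20 × $5 = $100
  Mine2→Smelter4: 5 × $3 = $15
  Mine3→Smelter1: 105 × $5 = $525
Total cost = $1230.
Mine2 ships 55 of its 65, leaving 10.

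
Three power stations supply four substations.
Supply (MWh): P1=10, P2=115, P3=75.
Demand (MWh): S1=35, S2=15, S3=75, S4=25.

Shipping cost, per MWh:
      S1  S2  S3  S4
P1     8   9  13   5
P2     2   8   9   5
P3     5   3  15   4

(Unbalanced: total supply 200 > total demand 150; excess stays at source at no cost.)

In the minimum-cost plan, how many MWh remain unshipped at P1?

Minimum-cost shipments:
  P2 to S1: 35 × 2 = 70
  P2 to S3: 75 × 9 = 675
  P3 to S2: 15 × 3 = 45
  P3 to S4: 25 × 4 = 100
Total cost = 890.
P1 ships 0 of its 10, leaving 10.

10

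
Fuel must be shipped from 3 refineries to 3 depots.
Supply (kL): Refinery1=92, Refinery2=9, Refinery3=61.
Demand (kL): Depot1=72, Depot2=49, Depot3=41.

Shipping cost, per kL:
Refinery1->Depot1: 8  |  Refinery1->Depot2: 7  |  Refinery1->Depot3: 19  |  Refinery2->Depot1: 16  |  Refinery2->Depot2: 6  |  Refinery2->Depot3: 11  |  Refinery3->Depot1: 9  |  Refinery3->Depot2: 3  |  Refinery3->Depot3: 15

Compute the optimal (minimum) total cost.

1382

An optimal shipping plan:
  Refinery1–Depot1: 72 × 8 = 576
  Refinery1–Depot3: 20 × 19 = 380
  Refinery2–Depot3: 9 × 11 = 99
  Refinery3–Depot2: 49 × 3 = 147
  Refinery3–Depot3: 12 × 15 = 180
Total = 576 + 380 + 99 + 147 + 180 = 1382.
(Supply check: Refinery1 ships 92; Refinery2 ships 9; Refinery3 ships 61.)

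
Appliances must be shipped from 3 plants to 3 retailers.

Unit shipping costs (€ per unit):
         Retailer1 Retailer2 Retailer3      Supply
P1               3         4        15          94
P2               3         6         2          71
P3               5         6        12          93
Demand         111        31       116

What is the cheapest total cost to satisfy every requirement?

1235

A cheapest plan:
  P1–Retailer1: 63 × €3 = €189
  P1–Retailer2: 31 × €4 = €124
  P2–Retailer3: 71 × €2 = €142
  P3–Retailer1: 48 × €5 = €240
  P3–Retailer3: 45 × €12 = €540
Total = 189 + 124 + 142 + 240 + 540 = €1235.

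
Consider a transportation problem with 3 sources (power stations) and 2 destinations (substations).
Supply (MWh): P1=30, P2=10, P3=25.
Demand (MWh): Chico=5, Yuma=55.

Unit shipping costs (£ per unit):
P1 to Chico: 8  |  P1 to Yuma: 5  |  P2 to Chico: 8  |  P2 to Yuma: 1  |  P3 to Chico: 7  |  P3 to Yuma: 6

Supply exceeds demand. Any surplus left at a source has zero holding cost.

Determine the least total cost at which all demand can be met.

285

Optimal allocation:
  P1–Yuma: 30 × £5 = £150
  P2–Yuma: 10 × £1 = £10
  P3–Chico: 5 × £7 = £35
  P3–Yuma: 15 × £6 = £90
Total = 150 + 10 + 35 + 90 = £285.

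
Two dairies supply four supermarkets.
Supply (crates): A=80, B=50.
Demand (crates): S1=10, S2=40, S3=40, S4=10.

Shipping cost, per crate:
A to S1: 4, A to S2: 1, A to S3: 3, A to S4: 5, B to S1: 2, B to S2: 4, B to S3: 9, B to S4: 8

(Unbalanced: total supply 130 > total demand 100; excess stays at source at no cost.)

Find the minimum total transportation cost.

An optimal shipping plan:
  A to S2: 40 crates
  A to S3: 40 crates
  B to S1: 10 crates
  B to S4: 10 crates
Total cost = 260.

260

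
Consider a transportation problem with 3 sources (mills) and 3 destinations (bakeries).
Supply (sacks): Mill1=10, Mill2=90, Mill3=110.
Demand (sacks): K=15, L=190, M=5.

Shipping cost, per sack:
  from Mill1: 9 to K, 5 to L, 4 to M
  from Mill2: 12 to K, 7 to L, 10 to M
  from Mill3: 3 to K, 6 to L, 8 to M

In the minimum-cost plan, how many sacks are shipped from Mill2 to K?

0

The minimum-cost plan:
  Mill1→L: 5 × 5 = 25
  Mill1→M: 5 × 4 = 20
  Mill2→L: 90 × 7 = 630
  Mill3→K: 15 × 3 = 45
  Mill3→L: 95 × 6 = 570
Total cost = 1290.
The route Mill2→K is not used.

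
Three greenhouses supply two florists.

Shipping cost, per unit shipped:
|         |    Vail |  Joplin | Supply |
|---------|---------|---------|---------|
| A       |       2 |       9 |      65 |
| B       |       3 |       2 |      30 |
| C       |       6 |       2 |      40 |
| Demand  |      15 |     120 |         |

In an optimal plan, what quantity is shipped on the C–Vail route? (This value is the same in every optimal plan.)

Solving gives:
  A->Vail: 15 × 2 = 30
  A->Joplin: 50 × 9 = 450
  B->Joplin: 30 × 2 = 60
  C->Joplin: 40 × 2 = 80
Total cost = 620.
The route C→Vail is not used.

0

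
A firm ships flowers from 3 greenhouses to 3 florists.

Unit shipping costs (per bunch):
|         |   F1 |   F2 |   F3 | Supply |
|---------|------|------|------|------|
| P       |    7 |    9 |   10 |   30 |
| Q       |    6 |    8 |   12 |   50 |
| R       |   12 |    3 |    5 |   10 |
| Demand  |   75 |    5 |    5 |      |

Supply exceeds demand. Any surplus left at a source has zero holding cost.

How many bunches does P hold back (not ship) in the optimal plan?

Minimum-cost shipments:
  P→F1: 25 × 7 = 175
  Q→F1: 50 × 6 = 300
  R→F2: 5 × 3 = 15
  R→F3: 5 × 5 = 25
Total cost = 515.
P ships 25 of its 30, leaving 5.

5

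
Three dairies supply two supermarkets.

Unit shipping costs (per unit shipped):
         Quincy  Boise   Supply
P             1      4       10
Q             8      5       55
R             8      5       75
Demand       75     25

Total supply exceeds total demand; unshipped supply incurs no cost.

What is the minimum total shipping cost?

655

An optimal shipping plan:
  P->Quincy: 10 × 1 = 10
  Q->Quincy: 15 × 8 = 120
  R->Quincy: 50 × 8 = 400
  R->Boise: 25 × 5 = 125
Total = 10 + 120 + 400 + 125 = 655.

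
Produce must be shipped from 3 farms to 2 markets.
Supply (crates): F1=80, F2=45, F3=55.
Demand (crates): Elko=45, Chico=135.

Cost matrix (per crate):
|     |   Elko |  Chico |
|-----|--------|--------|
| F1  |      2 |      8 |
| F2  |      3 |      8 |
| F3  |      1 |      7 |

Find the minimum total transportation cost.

1115

A cheapest plan:
  F1 to Elko: 45 × 2 = 90
  F1 to Chico: 35 × 8 = 280
  F2 to Chico: 45 × 8 = 360
  F3 to Chico: 55 × 7 = 385
Total = 90 + 280 + 360 + 385 = 1115.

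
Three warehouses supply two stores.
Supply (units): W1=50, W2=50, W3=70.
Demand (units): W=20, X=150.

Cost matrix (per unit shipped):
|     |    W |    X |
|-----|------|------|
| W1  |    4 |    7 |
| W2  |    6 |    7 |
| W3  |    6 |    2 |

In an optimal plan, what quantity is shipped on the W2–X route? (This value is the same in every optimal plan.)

Optimal shipments:
  W1–W: 20 × 4 = 80
  W1–X: 30 × 7 = 210
  W2–X: 50 × 7 = 350
  W3–X: 70 × 2 = 140
Total cost = 780.
So W2→X carries 50 units.

50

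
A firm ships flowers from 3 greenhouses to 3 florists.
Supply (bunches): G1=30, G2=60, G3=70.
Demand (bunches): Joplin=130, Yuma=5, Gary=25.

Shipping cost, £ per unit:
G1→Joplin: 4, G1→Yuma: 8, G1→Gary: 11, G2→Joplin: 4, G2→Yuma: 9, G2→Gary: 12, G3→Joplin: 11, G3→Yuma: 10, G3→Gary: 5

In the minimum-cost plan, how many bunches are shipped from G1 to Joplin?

30

Solving gives:
  G1–Joplin: 30 bunches
  G2–Joplin: 60 bunches
  G3–Joplin: 40 bunches
  G3–Yuma: 5 bunches
  G3–Gary: 25 bunches
Total cost = £975.
So G1→Joplin carries 30 bunches.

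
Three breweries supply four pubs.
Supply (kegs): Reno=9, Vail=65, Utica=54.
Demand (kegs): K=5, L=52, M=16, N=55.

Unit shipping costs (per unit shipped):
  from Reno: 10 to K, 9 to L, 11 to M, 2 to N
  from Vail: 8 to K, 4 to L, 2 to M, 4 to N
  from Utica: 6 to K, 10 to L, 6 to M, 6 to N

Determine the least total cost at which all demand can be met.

576

Optimal allocation:
  Reno–N: 9 × 2 = 18
  Vail–L: 52 × 4 = 208
  Vail–M: 13 × 2 = 26
  Utica–K: 5 × 6 = 30
  Utica–M: 3 × 6 = 18
  Utica–N: 46 × 6 = 276
Total = 18 + 208 + 26 + 30 + 18 + 276 = 576.
(Supply check: Reno ships 9; Vail ships 65; Utica ships 54.)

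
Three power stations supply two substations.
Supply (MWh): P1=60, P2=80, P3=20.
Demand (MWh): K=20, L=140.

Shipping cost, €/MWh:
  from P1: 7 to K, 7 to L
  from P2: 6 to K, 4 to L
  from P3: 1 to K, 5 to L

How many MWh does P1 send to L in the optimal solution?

60

The minimum-cost plan:
  P1->L: 60 MWh
  P2->L: 80 MWh
  P3->K: 20 MWh
Total cost = €760.
So P1→L carries 60 MWh.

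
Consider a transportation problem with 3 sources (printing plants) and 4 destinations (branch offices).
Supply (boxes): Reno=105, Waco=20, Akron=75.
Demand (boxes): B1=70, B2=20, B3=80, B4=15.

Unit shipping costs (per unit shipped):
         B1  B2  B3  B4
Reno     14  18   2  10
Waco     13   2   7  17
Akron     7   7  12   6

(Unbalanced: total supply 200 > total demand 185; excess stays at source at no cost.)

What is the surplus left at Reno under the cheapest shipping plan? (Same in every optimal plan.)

An optimal plan:
  Reno to B3: 80 × 2 = 160
  Reno to B4: 10 × 10 = 100
  Waco to B2: 20 × 2 = 40
  Akron to B1: 70 × 7 = 490
  Akron to B4: 5 × 6 = 30
Total cost = 820.
Reno ships 90 of its 105, leaving 15.

15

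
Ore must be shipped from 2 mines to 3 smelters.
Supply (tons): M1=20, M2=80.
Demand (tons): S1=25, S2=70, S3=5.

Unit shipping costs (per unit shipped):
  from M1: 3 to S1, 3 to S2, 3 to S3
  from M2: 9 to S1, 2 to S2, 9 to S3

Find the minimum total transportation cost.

290

An optimal shipping plan:
  M1->S1: 20 × 3 = 60
  M2->S1: 5 × 9 = 45
  M2->S2: 70 × 2 = 140
  M2->S3: 5 × 9 = 45
Total = 60 + 45 + 140 + 45 = 290.
(Supply check: M1 ships 20; M2 ships 80.)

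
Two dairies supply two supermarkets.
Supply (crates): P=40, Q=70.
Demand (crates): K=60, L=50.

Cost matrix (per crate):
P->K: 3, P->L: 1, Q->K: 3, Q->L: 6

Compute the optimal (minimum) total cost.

Optimal allocation:
  P to L: 40 × 1 = 40
  Q to K: 60 × 3 = 180
  Q to L: 10 × 6 = 60
Total = 40 + 180 + 60 = 280.

280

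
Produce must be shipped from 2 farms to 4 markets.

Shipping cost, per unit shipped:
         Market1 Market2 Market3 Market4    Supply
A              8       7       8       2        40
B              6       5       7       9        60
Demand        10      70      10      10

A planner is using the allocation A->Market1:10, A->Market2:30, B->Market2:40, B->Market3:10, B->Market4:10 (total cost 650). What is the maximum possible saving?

100

Current plan cost = 10·8 + 30·7 + 40·5 + 10·7 + 10·9 = 650.
Optimal plan:
  A→Market1: 10 × 8 = 80
  A→Market2: 10 × 7 = 70
  A→Market3: 10 × 8 = 80
  A→Market4: 10 × 2 = 20
  B→Market2: 60 × 5 = 300
Optimal cost = 550.
Saving = 650 − 550 = 100.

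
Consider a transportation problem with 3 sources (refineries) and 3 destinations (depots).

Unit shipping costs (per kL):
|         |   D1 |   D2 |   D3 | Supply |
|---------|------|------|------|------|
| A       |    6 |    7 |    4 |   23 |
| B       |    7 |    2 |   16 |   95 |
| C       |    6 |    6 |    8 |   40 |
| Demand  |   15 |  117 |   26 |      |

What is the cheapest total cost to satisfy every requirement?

One minimum-cost allocation:
  A→D3: 23 kL
  B→D2: 95 kL
  C→D1: 15 kL
  C→D2: 22 kL
  C→D3: 3 kL
Total cost = 528.
(Supply check: A ships 23; B ships 95; C ships 40.)

528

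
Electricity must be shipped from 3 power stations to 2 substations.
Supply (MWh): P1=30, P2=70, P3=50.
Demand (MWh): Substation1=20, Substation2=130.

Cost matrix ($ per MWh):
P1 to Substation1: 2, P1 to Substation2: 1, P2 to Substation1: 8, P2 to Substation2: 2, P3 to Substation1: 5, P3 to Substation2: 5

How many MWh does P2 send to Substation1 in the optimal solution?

0

Optimal shipments:
  P1 to Substation2: 30 × $1 = $30
  P2 to Substation2: 70 × $2 = $140
  P3 to Substation1: 20 × $5 = $100
  P3 to Substation2: 30 × $5 = $150
Total cost = $420.
The route P2→Substation1 is not used.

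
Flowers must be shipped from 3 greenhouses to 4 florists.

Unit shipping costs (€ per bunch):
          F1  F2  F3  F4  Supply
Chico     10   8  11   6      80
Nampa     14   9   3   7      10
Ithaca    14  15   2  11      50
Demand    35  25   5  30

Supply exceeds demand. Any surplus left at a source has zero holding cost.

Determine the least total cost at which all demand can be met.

An optimal shipping plan:
  Chico→F1: 35 × €10 = €350
  Chico→F2: 15 × €8 = €120
  Chico→F4: 30 × €6 = €180
  Nampa→F2: 10 × €9 = €90
  Ithaca→F3: 5 × €2 = €10
Total = 350 + 120 + 180 + 90 + 10 = €750.
(Supply check: Chico ships 80; Nampa ships 10; Ithaca ships 5.)

750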